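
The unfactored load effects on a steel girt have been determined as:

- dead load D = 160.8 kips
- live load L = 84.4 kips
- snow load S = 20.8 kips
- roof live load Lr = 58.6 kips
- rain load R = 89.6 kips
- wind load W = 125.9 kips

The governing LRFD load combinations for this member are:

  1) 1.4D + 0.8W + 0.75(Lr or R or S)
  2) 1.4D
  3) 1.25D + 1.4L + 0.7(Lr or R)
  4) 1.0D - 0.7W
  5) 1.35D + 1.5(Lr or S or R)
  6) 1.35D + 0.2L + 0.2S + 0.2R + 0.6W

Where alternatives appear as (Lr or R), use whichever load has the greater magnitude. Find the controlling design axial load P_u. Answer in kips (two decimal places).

(Lr or R or S) → R = 89.6 kips; (Lr or R) → R = 89.6 kips; (Lr or S or R) → R = 89.6 kips.
1) 1.4(160.8) + 0.8(125.9) + 0.75(89.6) = 393.04
2) 1.4(160.8) = 225.12
3) 1.25(160.8) + 1.4(84.4) + 0.7(89.6) = 381.88
4) 1.0(160.8) - 0.7(125.9) = 72.67
5) 1.35(160.8) + 1.5(89.6) = 351.48
6) 1.35(160.8) + 0.2(84.4) + 0.2(20.8) + 0.2(89.6) + 0.6(125.9) = 331.58
Maximum is from combination 1.

393.04 kips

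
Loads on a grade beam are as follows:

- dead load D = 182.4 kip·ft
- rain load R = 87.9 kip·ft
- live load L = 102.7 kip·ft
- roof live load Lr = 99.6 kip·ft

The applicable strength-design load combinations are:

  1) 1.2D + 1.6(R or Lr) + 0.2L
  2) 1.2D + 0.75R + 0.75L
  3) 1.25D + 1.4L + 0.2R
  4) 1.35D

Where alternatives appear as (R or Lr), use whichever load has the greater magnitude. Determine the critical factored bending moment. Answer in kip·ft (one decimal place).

(R or Lr) → Lr = 99.6 kip·ft.
1) 1.2(182.4) + 1.6(99.6) + 0.2(102.7) = 398.8
2) 1.2(182.4) + 0.75(87.9) + 0.75(102.7) = 361.8
3) 1.25(182.4) + 1.4(102.7) + 0.2(87.9) = 389.4
4) 1.35(182.4) = 246.2
The controlling combination is 1, giving 398.8 kip·ft.

398.8 kip·ft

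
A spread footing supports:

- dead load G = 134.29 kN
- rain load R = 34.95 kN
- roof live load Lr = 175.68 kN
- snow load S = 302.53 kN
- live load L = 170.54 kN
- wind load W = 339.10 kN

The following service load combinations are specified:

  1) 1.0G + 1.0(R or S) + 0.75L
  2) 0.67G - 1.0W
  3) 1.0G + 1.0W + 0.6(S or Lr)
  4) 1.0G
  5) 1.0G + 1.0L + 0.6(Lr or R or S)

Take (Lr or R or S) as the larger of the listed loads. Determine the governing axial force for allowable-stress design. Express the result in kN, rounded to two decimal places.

(R or S) → S = 302.53 kN; (S or Lr) → S = 302.53 kN; (Lr or R or S) → S = 302.53 kN.
1) 1.0(134.29) + 1.0(302.53) + 0.75(170.54) = 134.29 + 302.53 + 127.91 = 564.73
2) 0.67(134.29) - 1.0(339.10) = 89.97 - 339.10 = -249.13
3) 1.0(134.29) + 1.0(339.10) + 0.6(302.53) = 134.29 + 339.10 + 181.52 = 654.91
4) 1.0(134.29) = 134.29
5) 1.0(134.29) + 1.0(170.54) + 0.6(302.53) = 134.29 + 170.54 + 181.52 = 486.35
Combination 3 governs: N = 654.91 kN.

654.91 kN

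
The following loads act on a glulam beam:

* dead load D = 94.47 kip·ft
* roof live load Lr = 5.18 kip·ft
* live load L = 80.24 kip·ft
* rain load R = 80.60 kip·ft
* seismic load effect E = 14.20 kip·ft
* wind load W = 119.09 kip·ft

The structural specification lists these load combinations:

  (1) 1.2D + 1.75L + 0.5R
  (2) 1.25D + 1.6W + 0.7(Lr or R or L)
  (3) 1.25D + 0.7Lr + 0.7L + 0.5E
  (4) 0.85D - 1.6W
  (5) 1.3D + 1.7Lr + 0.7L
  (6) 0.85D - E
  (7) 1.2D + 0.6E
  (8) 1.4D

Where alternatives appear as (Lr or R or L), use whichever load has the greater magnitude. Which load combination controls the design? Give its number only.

Combination 2

(Lr or R or L) → R = 80.60 kip·ft.
(1) 1.2(94.47) + 1.75(80.24) + 0.5(80.60) = 113.36 + 140.42 + 40.30 = 294.08
(2) 1.25(94.47) + 1.6(119.09) + 0.7(80.60) = 118.09 + 190.54 + 56.42 = 365.05
(3) 1.25(94.47) + 0.7(5.18) + 0.7(80.24) + 0.5(14.20) = 184.98
(4) 0.85(94.47) - 1.6(119.09) = 80.30 - 190.54 = -110.24
(5) 1.3(94.47) + 1.7(5.18) + 0.7(80.24) = 122.81 + 8.81 + 56.17 = 187.79
(6) 0.85(94.47) - 1.0(14.20) = 80.30 - 14.20 = 66.10
(7) 1.2(94.47) + 0.6(14.20) = 113.36 + 8.52 = 121.88
(8) 1.4(94.47) = 132.26
The largest value is 365.05 kip·ft from combination 2.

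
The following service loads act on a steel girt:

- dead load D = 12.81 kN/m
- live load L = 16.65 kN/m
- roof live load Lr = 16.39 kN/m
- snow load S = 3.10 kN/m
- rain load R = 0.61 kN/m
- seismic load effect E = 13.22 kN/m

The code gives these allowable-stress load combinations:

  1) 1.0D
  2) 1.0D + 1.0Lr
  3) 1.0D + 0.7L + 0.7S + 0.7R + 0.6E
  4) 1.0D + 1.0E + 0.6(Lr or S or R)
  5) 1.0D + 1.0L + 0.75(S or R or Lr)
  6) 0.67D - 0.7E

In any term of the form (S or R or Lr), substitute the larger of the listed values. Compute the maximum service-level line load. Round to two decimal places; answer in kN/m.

(Lr or S or R) → Lr = 16.39 kN/m; (S or R or Lr) → Lr = 16.39 kN/m.
1) 1.0(12.81) = 12.81
2) 1.0(12.81) + 1.0(16.39) = 12.81 + 16.39 = 29.20
3) 1.0(12.81) + 0.7(16.65) + 0.7(3.10) + 0.7(0.61) + 0.6(13.22) = 34.99
4) 1.0(12.81) + 1.0(13.22) + 0.6(16.39) = 12.81 + 13.22 + 9.83 = 35.86
5) 1.0(12.81) + 1.0(16.65) + 0.75(16.39) = 12.81 + 16.65 + 12.29 = 41.75
6) 0.67(12.81) - 0.7(13.22) = 8.58 - 9.25 = -0.67
The controlling combination is 5, giving 41.75 kN/m.

41.75 kN/m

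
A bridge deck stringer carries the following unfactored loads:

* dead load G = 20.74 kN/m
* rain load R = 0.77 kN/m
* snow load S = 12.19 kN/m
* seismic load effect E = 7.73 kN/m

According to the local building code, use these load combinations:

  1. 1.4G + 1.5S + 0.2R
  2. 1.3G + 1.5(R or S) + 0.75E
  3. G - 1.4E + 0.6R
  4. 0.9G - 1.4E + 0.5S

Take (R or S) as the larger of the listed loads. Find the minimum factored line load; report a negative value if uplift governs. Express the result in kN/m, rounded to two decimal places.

(R or S) → S = 12.19 kN/m.
1. 1.4(20.74) + 1.5(12.19) + 0.2(0.77) = 29.04 + 18.29 + 0.15 = 47.48
2. 1.3(20.74) + 1.5(12.19) + 0.75(7.73) = 51.04
3. 1.0(20.74) - 1.4(7.73) + 0.6(0.77) = 20.74 - 10.82 + 0.46 = 10.38
4. 0.9(20.74) - 1.4(7.73) + 0.5(12.19) = 13.94
Combination 3 gives the minimum: 10.38 kN/m.

10.38 kN/m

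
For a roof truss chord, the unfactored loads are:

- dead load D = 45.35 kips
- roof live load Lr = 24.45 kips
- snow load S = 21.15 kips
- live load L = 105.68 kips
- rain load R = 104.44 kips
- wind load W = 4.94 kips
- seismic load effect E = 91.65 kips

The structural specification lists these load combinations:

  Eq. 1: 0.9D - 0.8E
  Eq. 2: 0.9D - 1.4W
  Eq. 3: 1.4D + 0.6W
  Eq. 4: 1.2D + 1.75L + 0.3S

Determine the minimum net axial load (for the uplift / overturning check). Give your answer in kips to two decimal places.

-32.51 kips

Eq. 1: 0.9(45.35) - 0.8(91.65) = -32.51
Eq. 2: 0.9(45.35) - 1.4(4.94) = 40.82 - 6.92 = 33.90
Eq. 3: 1.4(45.35) + 0.6(4.94) = 63.49 + 2.96 = 66.45
Eq. 4: 1.2(45.35) + 1.75(105.68) + 0.3(21.15) = 54.42 + 184.94 + 6.35 = 245.71
Combination 1 gives the minimum: -32.51 kips.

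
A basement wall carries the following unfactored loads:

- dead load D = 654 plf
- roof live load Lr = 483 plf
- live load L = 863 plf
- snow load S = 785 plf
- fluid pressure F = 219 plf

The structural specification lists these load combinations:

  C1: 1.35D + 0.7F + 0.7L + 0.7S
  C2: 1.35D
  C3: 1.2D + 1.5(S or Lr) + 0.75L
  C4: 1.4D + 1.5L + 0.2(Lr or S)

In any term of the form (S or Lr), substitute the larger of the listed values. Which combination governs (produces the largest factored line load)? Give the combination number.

Combination 3

(S or Lr) → S = 785 plf; (Lr or S) → S = 785 plf.
C1: 1.35(654) + 0.7(219) + 0.7(863) + 0.7(785) = 882.9 + 153.3 + 604.1 + 549.5 = 2189.8
C2: 1.35(654) = 882.9
C3: 1.2(654) + 1.5(785) + 0.75(863) = 784.8 + 1177.5 + 647.3 = 2609.6
C4: 1.4(654) + 1.5(863) + 0.2(785) = 915.6 + 1294.5 + 157.0 = 2367.1
The largest value is 2609.6 plf from combination 3.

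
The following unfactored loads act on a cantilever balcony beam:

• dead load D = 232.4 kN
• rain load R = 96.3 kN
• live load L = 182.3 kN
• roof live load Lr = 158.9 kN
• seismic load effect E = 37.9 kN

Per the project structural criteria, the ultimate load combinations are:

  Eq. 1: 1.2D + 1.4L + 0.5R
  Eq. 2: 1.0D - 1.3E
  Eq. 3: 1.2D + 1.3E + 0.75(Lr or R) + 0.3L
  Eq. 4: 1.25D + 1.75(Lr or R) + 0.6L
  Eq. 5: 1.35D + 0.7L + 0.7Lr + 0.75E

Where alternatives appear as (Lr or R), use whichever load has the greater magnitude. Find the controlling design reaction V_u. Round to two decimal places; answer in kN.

(Lr or R) → Lr = 158.9 kN.
Eq. 1: 1.2(232.4) + 1.4(182.3) + 0.5(96.3) = 582.25
Eq. 2: 1.0(232.4) - 1.3(37.9) = 183.13
Eq. 3: 1.2(232.4) + 1.3(37.9) + 0.75(158.9) + 0.3(182.3) = 502.02
Eq. 4: 1.25(232.4) + 1.75(158.9) + 0.6(182.3) = 677.96
Eq. 5: 1.35(232.4) + 0.7(182.3) + 0.7(158.9) + 0.75(37.9) = 581.01
Combination 4 governs: V_u = 677.96 kN.

677.96 kN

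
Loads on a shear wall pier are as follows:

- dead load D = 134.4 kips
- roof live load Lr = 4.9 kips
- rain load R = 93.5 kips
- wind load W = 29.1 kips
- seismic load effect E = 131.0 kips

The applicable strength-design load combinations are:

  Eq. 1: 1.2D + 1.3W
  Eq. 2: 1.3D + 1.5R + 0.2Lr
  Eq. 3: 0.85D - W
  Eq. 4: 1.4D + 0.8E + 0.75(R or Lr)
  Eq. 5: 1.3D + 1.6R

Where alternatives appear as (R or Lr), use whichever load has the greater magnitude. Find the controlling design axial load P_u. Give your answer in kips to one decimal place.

(R or Lr) → R = 93.5 kips.
Eq. 1: 1.2(134.4) + 1.3(29.1) = 199.1
Eq. 2: 1.3(134.4) + 1.5(93.5) + 0.2(4.9) = 316.0
Eq. 3: 0.85(134.4) - 1.0(29.1) = 85.1
Eq. 4: 1.4(134.4) + 0.8(131.0) + 0.75(93.5) = 363.1
Eq. 5: 1.3(134.4) + 1.6(93.5) = 324.3
Combination 4 governs: P_u = 363.1 kips.

363.1 kips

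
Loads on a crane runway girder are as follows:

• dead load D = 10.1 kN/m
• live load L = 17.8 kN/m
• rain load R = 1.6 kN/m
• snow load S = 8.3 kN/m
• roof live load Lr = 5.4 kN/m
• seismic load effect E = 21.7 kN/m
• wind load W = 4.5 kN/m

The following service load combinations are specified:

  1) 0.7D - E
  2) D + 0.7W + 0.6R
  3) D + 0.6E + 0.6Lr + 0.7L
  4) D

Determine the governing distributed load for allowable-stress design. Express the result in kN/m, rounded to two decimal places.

1) 0.7(10.1) - 1.0(21.7) = 7.07 - 21.70 = -14.63
2) 1.0(10.1) + 0.7(4.5) + 0.6(1.6) = 10.10 + 3.15 + 0.96 = 14.21
3) 1.0(10.1) + 0.6(21.7) + 0.6(5.4) + 0.7(17.8) = 10.10 + 13.02 + 3.24 + 12.46 = 38.82
4) 1.0(10.1) = 10.10
Combination 3 governs: w = 38.82 kN/m.

38.82 kN/m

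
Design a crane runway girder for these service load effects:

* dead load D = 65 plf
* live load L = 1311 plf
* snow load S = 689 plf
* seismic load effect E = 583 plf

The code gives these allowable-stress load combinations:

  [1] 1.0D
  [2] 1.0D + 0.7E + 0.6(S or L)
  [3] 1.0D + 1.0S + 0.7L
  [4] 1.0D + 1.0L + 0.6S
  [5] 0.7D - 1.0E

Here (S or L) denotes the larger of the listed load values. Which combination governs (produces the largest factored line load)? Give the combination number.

(S or L) → L = 1311 plf.
[1] 1.0(65) = 65.0
[2] 1.0(65) + 0.7(583) + 0.6(1311) = 65.0 + 408.1 + 786.6 = 1259.7
[3] 1.0(65) + 1.0(689) + 0.7(1311) = 65.0 + 689.0 + 917.7 = 1671.7
[4] 1.0(65) + 1.0(1311) + 0.6(689) = 65.0 + 1311.0 + 413.4 = 1789.4
[5] 0.7(65) - 1.0(583) = 45.5 - 583.0 = -537.5
The largest value is 1789.4 plf from combination 4.

Combination 4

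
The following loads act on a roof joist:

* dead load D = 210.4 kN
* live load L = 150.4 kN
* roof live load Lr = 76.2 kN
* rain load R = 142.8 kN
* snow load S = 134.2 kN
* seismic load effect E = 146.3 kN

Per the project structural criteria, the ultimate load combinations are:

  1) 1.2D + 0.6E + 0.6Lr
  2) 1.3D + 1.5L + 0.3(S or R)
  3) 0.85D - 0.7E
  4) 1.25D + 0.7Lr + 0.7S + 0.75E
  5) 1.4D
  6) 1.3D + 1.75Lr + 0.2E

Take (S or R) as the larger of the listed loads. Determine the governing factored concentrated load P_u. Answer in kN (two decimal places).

(S or R) → R = 142.8 kN.
1) 1.2(210.4) + 0.6(146.3) + 0.6(76.2) = 252.48 + 87.78 + 45.72 = 385.98
2) 1.3(210.4) + 1.5(150.4) + 0.3(142.8) = 273.52 + 225.60 + 42.84 = 541.96
3) 0.85(210.4) - 0.7(146.3) = 178.84 - 102.41 = 76.43
4) 1.25(210.4) + 0.7(76.2) + 0.7(134.2) + 0.75(146.3) = 263.00 + 53.34 + 93.94 + 109.73 = 520.01
5) 1.4(210.4) = 294.56
6) 1.3(210.4) + 1.75(76.2) + 0.2(146.3) = 273.52 + 133.35 + 29.26 = 436.13
Maximum is from combination 2.

541.96 kN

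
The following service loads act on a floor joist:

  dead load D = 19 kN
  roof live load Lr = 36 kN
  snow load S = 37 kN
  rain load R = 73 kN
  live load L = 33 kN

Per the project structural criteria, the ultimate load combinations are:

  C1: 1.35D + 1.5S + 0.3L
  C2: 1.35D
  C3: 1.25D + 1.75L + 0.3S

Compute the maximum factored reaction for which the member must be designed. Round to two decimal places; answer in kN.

C1: 1.35(19) + 1.5(37) + 0.3(33) = 25.65 + 55.50 + 9.90 = 91.05
C2: 1.35(19) = 25.65
C3: 1.25(19) + 1.75(33) + 0.3(37) = 23.75 + 57.75 + 11.10 = 92.60
The controlling combination is 3, giving 92.60 kN.

92.60 kN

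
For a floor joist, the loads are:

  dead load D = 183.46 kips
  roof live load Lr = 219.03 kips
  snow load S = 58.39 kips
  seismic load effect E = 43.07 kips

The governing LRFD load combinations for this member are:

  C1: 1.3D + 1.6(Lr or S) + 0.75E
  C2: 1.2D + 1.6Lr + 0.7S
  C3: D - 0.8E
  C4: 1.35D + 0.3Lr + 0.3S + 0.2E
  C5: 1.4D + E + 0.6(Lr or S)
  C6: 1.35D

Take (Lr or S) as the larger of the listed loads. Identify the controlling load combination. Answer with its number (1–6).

Combination 1

(Lr or S) → Lr = 219.03 kips.
C1: 1.3(183.46) + 1.6(219.03) + 0.75(43.07) = 238.50 + 350.45 + 32.30 = 621.25
C2: 1.2(183.46) + 1.6(219.03) + 0.7(58.39) = 220.15 + 350.45 + 40.87 = 611.47
C3: 1.0(183.46) - 0.8(43.07) = 183.46 - 34.46 = 149.00
C4: 1.35(183.46) + 0.3(219.03) + 0.3(58.39) + 0.2(43.07) = 247.67 + 65.71 + 17.52 + 8.61 = 339.51
C5: 1.4(183.46) + 1.0(43.07) + 0.6(219.03) = 256.84 + 43.07 + 131.42 = 431.33
C6: 1.35(183.46) = 247.67
The largest value is 621.25 kips from combination 1.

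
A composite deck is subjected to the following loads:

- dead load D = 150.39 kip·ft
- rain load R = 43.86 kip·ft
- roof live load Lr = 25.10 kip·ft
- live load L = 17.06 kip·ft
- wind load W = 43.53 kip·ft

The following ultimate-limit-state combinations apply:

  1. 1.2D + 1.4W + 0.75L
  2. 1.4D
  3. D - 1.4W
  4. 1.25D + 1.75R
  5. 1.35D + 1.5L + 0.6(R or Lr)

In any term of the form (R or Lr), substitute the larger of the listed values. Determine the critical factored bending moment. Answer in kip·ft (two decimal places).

(R or Lr) → R = 43.86 kip·ft.
1. 1.2(150.39) + 1.4(43.53) + 0.75(17.06) = 180.47 + 60.94 + 12.80 = 254.21
2. 1.4(150.39) = 210.55
3. 1.0(150.39) - 1.4(43.53) = 150.39 - 60.94 = 89.45
4. 1.25(150.39) + 1.75(43.86) = 264.74
5. 1.35(150.39) + 1.5(17.06) + 0.6(43.86) = 254.93
The controlling combination is 4, giving 264.74 kip·ft.

264.74 kip·ft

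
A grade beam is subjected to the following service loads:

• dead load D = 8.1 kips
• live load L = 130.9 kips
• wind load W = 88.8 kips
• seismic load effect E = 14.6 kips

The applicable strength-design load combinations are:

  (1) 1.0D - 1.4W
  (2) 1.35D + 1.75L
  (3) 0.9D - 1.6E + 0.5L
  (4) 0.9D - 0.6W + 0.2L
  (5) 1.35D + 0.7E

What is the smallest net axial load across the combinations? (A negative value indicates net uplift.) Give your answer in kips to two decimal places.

-116.22 kips

(1) 1.0(8.1) - 1.4(88.8) = 8.10 - 124.32 = -116.22
(2) 1.35(8.1) + 1.75(130.9) = 240.01
(3) 0.9(8.1) - 1.6(14.6) + 0.5(130.9) = 7.29 - 23.36 + 65.45 = 49.38
(4) 0.9(8.1) - 0.6(88.8) + 0.2(130.9) = 7.29 - 53.28 + 26.18 = -19.81
(5) 1.35(8.1) + 0.7(14.6) = 10.94 + 10.22 = 21.16
Combination 1 gives the minimum: -116.22 kips.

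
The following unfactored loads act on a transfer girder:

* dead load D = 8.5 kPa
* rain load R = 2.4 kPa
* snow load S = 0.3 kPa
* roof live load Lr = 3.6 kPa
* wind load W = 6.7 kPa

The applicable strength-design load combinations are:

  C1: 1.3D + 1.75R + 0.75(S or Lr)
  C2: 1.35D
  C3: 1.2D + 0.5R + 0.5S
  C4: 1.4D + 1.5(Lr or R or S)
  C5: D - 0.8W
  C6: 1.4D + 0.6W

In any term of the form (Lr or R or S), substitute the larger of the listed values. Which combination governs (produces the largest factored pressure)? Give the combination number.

(S or Lr) → Lr = 3.6 kPa; (Lr or R or S) → Lr = 3.6 kPa.
C1: 1.3(8.5) + 1.75(2.4) + 0.75(3.6) = 11.1 + 4.2 + 2.7 = 18.0
C2: 1.35(8.5) = 11.5
C3: 1.2(8.5) + 0.5(2.4) + 0.5(0.3) = 10.2 + 1.2 + 0.2 = 11.6
C4: 1.4(8.5) + 1.5(3.6) = 11.9 + 5.4 = 17.3
C5: 1.0(8.5) - 0.8(6.7) = 8.5 - 5.4 = 3.1
C6: 1.4(8.5) + 0.6(6.7) = 11.9 + 4.0 = 15.9
The largest value is 18.0 kPa from combination 1.

Combination 1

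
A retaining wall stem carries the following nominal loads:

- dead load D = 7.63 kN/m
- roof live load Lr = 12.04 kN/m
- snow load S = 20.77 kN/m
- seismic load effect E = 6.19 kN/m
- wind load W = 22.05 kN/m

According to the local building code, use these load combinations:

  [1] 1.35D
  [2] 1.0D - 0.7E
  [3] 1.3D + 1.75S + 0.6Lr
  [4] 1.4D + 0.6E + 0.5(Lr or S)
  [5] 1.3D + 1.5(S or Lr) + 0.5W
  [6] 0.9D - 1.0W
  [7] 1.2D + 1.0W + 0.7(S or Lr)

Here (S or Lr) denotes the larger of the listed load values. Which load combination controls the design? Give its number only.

Combination 3

(Lr or S) → S = 20.77 kN/m; (S or Lr) → S = 20.77 kN/m.
[1] 1.35(7.63) = 10.30
[2] 1.0(7.63) - 0.7(6.19) = 7.63 - 4.33 = 3.30
[3] 1.3(7.63) + 1.75(20.77) + 0.6(12.04) = 9.92 + 36.35 + 7.22 = 53.49
[4] 1.4(7.63) + 0.6(6.19) + 0.5(20.77) = 10.68 + 3.71 + 10.39 = 24.78
[5] 1.3(7.63) + 1.5(20.77) + 0.5(22.05) = 52.10
[6] 0.9(7.63) - 1.0(22.05) = 6.87 - 22.05 = -15.18
[7] 1.2(7.63) + 1.0(22.05) + 0.7(20.77) = 9.16 + 22.05 + 14.54 = 45.75
The largest value is 53.49 kN/m from combination 3.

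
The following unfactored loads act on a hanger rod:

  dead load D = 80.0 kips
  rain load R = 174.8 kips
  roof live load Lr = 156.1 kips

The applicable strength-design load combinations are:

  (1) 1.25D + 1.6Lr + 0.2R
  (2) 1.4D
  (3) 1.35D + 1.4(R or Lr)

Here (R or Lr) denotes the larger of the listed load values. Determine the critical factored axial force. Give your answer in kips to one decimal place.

384.7 kips

(R or Lr) → R = 174.8 kips.
(1) 1.25(80.0) + 1.6(156.1) + 0.2(174.8) = 384.7
(2) 1.4(80.0) = 112.0
(3) 1.35(80.0) + 1.4(174.8) = 108.0 + 244.7 = 352.7
Maximum is from combination 1.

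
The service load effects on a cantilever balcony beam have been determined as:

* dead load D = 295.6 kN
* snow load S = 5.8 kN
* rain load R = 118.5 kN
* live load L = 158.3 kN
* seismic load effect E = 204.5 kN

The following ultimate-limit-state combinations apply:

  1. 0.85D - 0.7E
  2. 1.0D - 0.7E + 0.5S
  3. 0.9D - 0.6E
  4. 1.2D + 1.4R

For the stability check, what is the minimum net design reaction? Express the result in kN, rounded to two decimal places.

1. 0.85(295.6) - 0.7(204.5) = 251.26 - 143.15 = 108.11
2. 1.0(295.6) - 0.7(204.5) + 0.5(5.8) = 295.60 - 143.15 + 2.90 = 155.35
3. 0.9(295.6) - 0.6(204.5) = 266.04 - 122.70 = 143.34
4. 1.2(295.6) + 1.4(118.5) = 354.72 + 165.90 = 520.62
Combination 1 gives the minimum: 108.11 kN.

108.11 kN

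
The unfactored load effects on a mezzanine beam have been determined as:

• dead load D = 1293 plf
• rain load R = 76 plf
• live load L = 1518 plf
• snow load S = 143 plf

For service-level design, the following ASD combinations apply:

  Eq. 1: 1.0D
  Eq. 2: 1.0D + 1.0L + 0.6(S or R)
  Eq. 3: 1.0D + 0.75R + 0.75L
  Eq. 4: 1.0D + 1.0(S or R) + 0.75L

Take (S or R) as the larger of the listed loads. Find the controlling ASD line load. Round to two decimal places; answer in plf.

(S or R) → S = 143 plf.
Eq. 1: 1.0(1293) = 1293.00
Eq. 2: 1.0(1293) + 1.0(1518) + 0.6(143) = 2896.80
Eq. 3: 1.0(1293) + 0.75(76) + 0.75(1518) = 2488.50
Eq. 4: 1.0(1293) + 1.0(143) + 0.75(1518) = 2574.50
Combination 2 governs: w = 2896.80 plf.

2896.80 plf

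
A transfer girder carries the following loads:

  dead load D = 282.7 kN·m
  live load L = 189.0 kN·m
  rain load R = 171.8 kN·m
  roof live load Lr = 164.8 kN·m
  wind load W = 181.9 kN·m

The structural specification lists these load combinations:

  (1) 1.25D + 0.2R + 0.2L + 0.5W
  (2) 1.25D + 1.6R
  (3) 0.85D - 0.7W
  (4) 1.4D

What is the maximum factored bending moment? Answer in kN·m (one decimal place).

(1) 1.25(282.7) + 0.2(171.8) + 0.2(189.0) + 0.5(181.9) = 516.5
(2) 1.25(282.7) + 1.6(171.8) = 353.4 + 274.9 = 628.3
(3) 0.85(282.7) - 0.7(181.9) = 240.3 - 127.3 = 113.0
(4) 1.4(282.7) = 395.8
Maximum is from combination 2.

628.3 kN·m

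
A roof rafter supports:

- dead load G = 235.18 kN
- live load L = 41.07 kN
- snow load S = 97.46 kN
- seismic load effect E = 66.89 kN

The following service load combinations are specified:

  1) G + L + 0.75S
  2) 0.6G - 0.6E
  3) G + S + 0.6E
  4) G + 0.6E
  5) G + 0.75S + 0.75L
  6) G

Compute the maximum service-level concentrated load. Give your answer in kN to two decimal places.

1) 1.0(235.18) + 1.0(41.07) + 0.75(97.46) = 235.18 + 41.07 + 73.10 = 349.35
2) 0.6(235.18) - 0.6(66.89) = 100.97
3) 1.0(235.18) + 1.0(97.46) + 0.6(66.89) = 235.18 + 97.46 + 40.13 = 372.77
4) 1.0(235.18) + 0.6(66.89) = 235.18 + 40.13 = 275.31
5) 1.0(235.18) + 0.75(97.46) + 0.75(41.07) = 235.18 + 73.10 + 30.80 = 339.08
6) 1.0(235.18) = 235.18
The controlling combination is 3, giving 372.77 kN.

372.77 kN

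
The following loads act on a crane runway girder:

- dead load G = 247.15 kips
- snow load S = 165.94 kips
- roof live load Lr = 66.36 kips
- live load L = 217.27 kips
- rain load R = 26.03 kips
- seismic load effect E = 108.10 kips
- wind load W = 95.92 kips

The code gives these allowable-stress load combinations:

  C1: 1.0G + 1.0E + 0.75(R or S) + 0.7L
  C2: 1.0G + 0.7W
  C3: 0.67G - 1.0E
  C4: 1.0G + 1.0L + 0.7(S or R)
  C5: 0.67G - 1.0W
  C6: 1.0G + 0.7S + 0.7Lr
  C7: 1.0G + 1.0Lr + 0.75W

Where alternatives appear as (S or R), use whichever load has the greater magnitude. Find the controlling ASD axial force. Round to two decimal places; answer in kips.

(R or S) → S = 165.94 kips; (S or R) → S = 165.94 kips.
C1: 1.0(247.15) + 1.0(108.10) + 0.75(165.94) + 0.7(217.27) = 631.79
C2: 1.0(247.15) + 0.7(95.92) = 247.15 + 67.14 = 314.29
C3: 0.67(247.15) - 1.0(108.10) = 165.59 - 108.10 = 57.49
C4: 1.0(247.15) + 1.0(217.27) + 0.7(165.94) = 247.15 + 217.27 + 116.16 = 580.58
C5: 0.67(247.15) - 1.0(95.92) = 165.59 - 95.92 = 69.67
C6: 1.0(247.15) + 0.7(165.94) + 0.7(66.36) = 247.15 + 116.16 + 46.45 = 409.76
C7: 1.0(247.15) + 1.0(66.36) + 0.75(95.92) = 247.15 + 66.36 + 71.94 = 385.45
The controlling combination is 1, giving 631.79 kips.

631.79 kips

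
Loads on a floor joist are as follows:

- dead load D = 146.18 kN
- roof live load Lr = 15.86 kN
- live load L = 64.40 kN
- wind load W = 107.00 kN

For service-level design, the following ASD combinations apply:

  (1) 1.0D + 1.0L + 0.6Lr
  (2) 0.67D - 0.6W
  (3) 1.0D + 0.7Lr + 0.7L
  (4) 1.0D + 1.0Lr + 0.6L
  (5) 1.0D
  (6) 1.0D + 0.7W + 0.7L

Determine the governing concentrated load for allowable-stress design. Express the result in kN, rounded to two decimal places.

(1) 1.0(146.18) + 1.0(64.40) + 0.6(15.86) = 146.18 + 64.40 + 9.52 = 220.10
(2) 0.67(146.18) - 0.6(107.00) = 97.94 - 64.20 = 33.74
(3) 1.0(146.18) + 0.7(15.86) + 0.7(64.40) = 146.18 + 11.10 + 45.08 = 202.36
(4) 1.0(146.18) + 1.0(15.86) + 0.6(64.40) = 146.18 + 15.86 + 38.64 = 200.68
(5) 1.0(146.18) = 146.18
(6) 1.0(146.18) + 0.7(107.00) + 0.7(64.40) = 146.18 + 74.90 + 45.08 = 266.16
Combination 6 governs: P = 266.16 kN.

266.16 kN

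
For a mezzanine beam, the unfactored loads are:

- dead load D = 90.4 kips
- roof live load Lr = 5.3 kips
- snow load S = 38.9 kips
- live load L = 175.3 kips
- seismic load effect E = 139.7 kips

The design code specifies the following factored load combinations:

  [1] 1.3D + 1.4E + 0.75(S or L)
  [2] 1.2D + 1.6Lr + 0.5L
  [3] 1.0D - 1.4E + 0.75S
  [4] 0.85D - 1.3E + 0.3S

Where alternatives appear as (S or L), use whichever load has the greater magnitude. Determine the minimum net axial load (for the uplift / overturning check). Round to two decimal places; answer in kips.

-93.10 kips

(S or L) → L = 175.3 kips.
[1] 1.3(90.4) + 1.4(139.7) + 0.75(175.3) = 117.52 + 195.58 + 131.48 = 444.58
[2] 1.2(90.4) + 1.6(5.3) + 0.5(175.3) = 108.48 + 8.48 + 87.65 = 204.61
[3] 1.0(90.4) - 1.4(139.7) + 0.75(38.9) = -76.01
[4] 0.85(90.4) - 1.3(139.7) + 0.3(38.9) = 76.84 - 181.61 + 11.67 = -93.10
Combination 4 gives the minimum: -93.10 kips.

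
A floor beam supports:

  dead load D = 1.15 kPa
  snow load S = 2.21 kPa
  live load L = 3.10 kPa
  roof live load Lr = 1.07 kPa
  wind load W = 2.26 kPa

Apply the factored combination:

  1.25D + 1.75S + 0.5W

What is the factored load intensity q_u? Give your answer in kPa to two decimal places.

1.25(1.15) + 1.75(2.21) + 0.5(2.26) = 1.44 + 3.87 + 1.13 = 6.44
q_u = 6.44 kPa.

6.44 kPa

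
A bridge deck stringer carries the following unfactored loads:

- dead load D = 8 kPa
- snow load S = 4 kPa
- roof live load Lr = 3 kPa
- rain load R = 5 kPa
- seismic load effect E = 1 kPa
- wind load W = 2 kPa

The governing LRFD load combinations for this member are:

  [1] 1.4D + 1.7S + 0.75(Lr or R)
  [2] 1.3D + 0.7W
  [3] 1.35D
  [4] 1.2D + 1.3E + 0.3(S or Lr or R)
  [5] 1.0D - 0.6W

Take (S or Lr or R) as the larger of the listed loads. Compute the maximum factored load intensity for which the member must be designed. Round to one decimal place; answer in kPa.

21.8 kPa

(Lr or R) → R = 5 kPa; (S or Lr or R) → R = 5 kPa.
[1] 1.4(8) + 1.7(4) + 0.75(5) = 21.8
[2] 1.3(8) + 0.7(2) = 11.8
[3] 1.35(8) = 10.8
[4] 1.2(8) + 1.3(1) + 0.3(5) = 12.4
[5] 1.0(8) - 0.6(2) = 6.8
Maximum is from combination 1.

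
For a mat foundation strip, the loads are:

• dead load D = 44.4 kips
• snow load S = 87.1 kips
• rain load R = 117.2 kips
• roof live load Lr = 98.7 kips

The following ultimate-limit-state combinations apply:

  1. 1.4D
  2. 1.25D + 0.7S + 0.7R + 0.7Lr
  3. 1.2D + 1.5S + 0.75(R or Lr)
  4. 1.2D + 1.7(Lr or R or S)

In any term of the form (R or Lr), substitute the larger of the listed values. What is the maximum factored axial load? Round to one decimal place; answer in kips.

(R or Lr) → R = 117.2 kips; (Lr or R or S) → R = 117.2 kips.
1. 1.4(44.4) = 62.2
2. 1.25(44.4) + 0.7(87.1) + 0.7(117.2) + 0.7(98.7) = 55.5 + 61.0 + 82.0 + 69.1 = 267.6
3. 1.2(44.4) + 1.5(87.1) + 0.75(117.2) = 271.8
4. 1.2(44.4) + 1.7(117.2) = 53.3 + 199.2 = 252.5
Maximum is from combination 3.

271.8 kips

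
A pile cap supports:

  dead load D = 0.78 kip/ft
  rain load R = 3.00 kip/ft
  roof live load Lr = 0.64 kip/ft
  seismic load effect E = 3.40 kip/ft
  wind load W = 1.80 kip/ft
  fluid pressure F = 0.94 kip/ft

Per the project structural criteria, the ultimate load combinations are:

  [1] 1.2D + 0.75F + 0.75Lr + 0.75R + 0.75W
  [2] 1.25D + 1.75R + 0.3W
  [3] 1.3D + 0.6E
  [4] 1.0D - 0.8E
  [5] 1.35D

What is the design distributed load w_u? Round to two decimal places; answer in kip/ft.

[1] 1.2(0.78) + 0.75(0.94) + 0.75(0.64) + 0.75(3.00) + 0.75(1.80) = 5.72
[2] 1.25(0.78) + 1.75(3.00) + 0.3(1.80) = 6.77
[3] 1.3(0.78) + 0.6(3.40) = 3.05
[4] 1.0(0.78) - 0.8(3.40) = -1.94
[5] 1.35(0.78) = 1.05
Combination 2 governs: w_u = 6.77 kip/ft.

6.77 kip/ft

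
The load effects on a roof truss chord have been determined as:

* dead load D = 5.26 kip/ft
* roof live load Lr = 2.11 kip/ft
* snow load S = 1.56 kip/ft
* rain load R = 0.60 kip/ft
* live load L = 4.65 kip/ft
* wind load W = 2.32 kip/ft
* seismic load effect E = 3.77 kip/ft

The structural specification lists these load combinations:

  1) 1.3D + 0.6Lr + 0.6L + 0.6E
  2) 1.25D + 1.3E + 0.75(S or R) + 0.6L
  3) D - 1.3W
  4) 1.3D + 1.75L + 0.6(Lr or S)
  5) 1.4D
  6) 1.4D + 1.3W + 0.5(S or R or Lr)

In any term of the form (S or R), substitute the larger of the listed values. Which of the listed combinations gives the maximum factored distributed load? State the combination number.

(S or R) → S = 1.56 kip/ft; (Lr or S) → Lr = 2.11 kip/ft; (S or R or Lr) → Lr = 2.11 kip/ft.
1) 1.3(5.26) + 0.6(2.11) + 0.6(4.65) + 0.6(3.77) = 6.84 + 1.27 + 2.79 + 2.26 = 13.16
2) 1.25(5.26) + 1.3(3.77) + 0.75(1.56) + 0.6(4.65) = 6.58 + 4.90 + 1.17 + 2.79 = 15.44
3) 1.0(5.26) - 1.3(2.32) = 5.26 - 3.02 = 2.24
4) 1.3(5.26) + 1.75(4.65) + 0.6(2.11) = 16.24
5) 1.4(5.26) = 7.36
6) 1.4(5.26) + 1.3(2.32) + 0.5(2.11) = 7.36 + 3.02 + 1.06 = 11.44
The largest value is 16.24 kip/ft from combination 4.

Combination 4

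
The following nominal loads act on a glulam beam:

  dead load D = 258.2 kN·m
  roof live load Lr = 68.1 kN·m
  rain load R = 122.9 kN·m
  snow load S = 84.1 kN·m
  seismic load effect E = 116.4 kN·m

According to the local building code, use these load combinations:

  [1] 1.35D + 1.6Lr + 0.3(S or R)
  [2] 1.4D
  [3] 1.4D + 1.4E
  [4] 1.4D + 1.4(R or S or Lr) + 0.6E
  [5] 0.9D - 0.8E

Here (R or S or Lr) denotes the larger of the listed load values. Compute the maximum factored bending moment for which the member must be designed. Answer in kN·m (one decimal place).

(S or R) → R = 122.9 kN·m; (R or S or Lr) → R = 122.9 kN·m.
[1] 1.35(258.2) + 1.6(68.1) + 0.3(122.9) = 494.4
[2] 1.4(258.2) = 361.5
[3] 1.4(258.2) + 1.4(116.4) = 524.4
[4] 1.4(258.2) + 1.4(122.9) + 0.6(116.4) = 603.4
[5] 0.9(258.2) - 0.8(116.4) = 139.3
Combination 4 governs: M_u = 603.4 kN·m.

603.4 kN·m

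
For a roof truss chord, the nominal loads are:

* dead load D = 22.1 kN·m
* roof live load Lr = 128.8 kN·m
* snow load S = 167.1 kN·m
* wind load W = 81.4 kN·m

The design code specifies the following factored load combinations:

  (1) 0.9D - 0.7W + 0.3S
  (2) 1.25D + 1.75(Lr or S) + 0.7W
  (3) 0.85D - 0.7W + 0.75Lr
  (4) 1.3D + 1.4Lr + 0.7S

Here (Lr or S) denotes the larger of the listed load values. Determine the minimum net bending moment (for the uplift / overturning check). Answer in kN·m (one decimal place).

(Lr or S) → S = 167.1 kN·m.
(1) 0.9(22.1) - 0.7(81.4) + 0.3(167.1) = 19.9 - 57.0 + 50.1 = 13.0
(2) 1.25(22.1) + 1.75(167.1) + 0.7(81.4) = 27.6 + 292.4 + 57.0 = 377.0
(3) 0.85(22.1) - 0.7(81.4) + 0.75(128.8) = 18.8 - 57.0 + 96.6 = 58.4
(4) 1.3(22.1) + 1.4(128.8) + 0.7(167.1) = 28.7 + 180.3 + 117.0 = 326.0
Combination 1 gives the minimum: 13.0 kN·m.

13.0 kN·m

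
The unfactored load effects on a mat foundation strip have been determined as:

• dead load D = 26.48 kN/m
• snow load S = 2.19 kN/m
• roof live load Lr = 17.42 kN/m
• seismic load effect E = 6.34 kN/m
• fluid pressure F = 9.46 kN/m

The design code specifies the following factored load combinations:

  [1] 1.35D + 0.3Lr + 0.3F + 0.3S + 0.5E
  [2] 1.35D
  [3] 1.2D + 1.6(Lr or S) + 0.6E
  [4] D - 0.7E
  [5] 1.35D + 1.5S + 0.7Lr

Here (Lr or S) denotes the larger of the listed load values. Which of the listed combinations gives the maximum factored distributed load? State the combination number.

Combination 3

(Lr or S) → Lr = 17.42 kN/m.
[1] 1.35(26.48) + 0.3(17.42) + 0.3(9.46) + 0.3(2.19) + 0.5(6.34) = 47.64
[2] 1.35(26.48) = 35.75
[3] 1.2(26.48) + 1.6(17.42) + 0.6(6.34) = 31.78 + 27.87 + 3.80 = 63.45
[4] 1.0(26.48) - 0.7(6.34) = 26.48 - 4.44 = 22.04
[5] 1.35(26.48) + 1.5(2.19) + 0.7(17.42) = 35.75 + 3.29 + 12.19 = 51.23
The largest value is 63.45 kN/m from combination 3.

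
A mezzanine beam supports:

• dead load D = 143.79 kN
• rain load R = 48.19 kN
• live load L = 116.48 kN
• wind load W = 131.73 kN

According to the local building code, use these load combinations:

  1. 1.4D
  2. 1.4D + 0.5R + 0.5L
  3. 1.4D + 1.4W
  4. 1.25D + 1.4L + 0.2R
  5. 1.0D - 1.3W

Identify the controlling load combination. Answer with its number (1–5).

1. 1.4(143.79) = 201.31
2. 1.4(143.79) + 0.5(48.19) + 0.5(116.48) = 283.64
3. 1.4(143.79) + 1.4(131.73) = 201.31 + 184.42 = 385.73
4. 1.25(143.79) + 1.4(116.48) + 0.2(48.19) = 179.74 + 163.07 + 9.64 = 352.45
5. 1.0(143.79) - 1.3(131.73) = 143.79 - 171.25 = -27.46
The largest value is 385.73 kN from combination 3.

Combination 3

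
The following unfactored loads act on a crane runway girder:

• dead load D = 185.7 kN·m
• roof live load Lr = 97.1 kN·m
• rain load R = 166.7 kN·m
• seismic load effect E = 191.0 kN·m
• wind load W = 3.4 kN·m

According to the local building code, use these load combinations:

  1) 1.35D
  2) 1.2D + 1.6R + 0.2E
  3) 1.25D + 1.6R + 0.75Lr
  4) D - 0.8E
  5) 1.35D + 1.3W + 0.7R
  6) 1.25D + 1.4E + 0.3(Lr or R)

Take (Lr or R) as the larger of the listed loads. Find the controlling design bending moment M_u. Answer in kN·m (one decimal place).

571.7 kN·m

(Lr or R) → R = 166.7 kN·m.
1) 1.35(185.7) = 250.7
2) 1.2(185.7) + 1.6(166.7) + 0.2(191.0) = 527.8
3) 1.25(185.7) + 1.6(166.7) + 0.75(97.1) = 571.7
4) 1.0(185.7) - 0.8(191.0) = 185.7 - 152.8 = 32.9
5) 1.35(185.7) + 1.3(3.4) + 0.7(166.7) = 250.7 + 4.4 + 116.7 = 371.8
6) 1.25(185.7) + 1.4(191.0) + 0.3(166.7) = 232.1 + 267.4 + 50.0 = 549.5
Maximum is from combination 3.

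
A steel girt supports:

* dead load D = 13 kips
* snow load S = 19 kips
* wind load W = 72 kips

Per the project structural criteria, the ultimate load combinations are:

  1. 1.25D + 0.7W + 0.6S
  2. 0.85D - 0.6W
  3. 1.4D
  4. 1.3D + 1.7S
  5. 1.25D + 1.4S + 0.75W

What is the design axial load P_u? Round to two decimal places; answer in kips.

96.85 kips

1. 1.25(13) + 0.7(72) + 0.6(19) = 78.05
2. 0.85(13) - 0.6(72) = -32.15
3. 1.4(13) = 18.20
4. 1.3(13) + 1.7(19) = 49.20
5. 1.25(13) + 1.4(19) + 0.75(72) = 96.85
Maximum is from combination 5.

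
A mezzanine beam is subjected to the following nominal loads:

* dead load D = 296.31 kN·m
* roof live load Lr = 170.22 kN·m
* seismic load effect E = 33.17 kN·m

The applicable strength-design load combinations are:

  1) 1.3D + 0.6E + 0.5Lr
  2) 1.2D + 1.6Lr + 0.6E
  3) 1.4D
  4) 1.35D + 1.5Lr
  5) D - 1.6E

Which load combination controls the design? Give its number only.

Combination 4

1) 1.3(296.31) + 0.6(33.17) + 0.5(170.22) = 490.22
2) 1.2(296.31) + 1.6(170.22) + 0.6(33.17) = 647.83
3) 1.4(296.31) = 414.83
4) 1.35(296.31) + 1.5(170.22) = 400.02 + 255.33 = 655.35
5) 1.0(296.31) - 1.6(33.17) = 296.31 - 53.07 = 243.24
The largest value is 655.35 kN·m from combination 4.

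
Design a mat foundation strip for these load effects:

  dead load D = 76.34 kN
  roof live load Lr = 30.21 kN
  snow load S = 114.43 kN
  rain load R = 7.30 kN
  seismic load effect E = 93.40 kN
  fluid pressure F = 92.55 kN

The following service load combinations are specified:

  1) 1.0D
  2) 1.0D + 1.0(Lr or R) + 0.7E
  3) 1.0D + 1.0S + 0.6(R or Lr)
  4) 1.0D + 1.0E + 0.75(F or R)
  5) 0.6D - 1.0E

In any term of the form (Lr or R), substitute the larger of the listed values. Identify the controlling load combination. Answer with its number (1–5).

Combination 4

(Lr or R) → Lr = 30.21 kN; (R or Lr) → Lr = 30.21 kN; (F or R) → F = 92.55 kN.
1) 1.0(76.34) = 76.34
2) 1.0(76.34) + 1.0(30.21) + 0.7(93.40) = 76.34 + 30.21 + 65.38 = 171.93
3) 1.0(76.34) + 1.0(114.43) + 0.6(30.21) = 76.34 + 114.43 + 18.13 = 208.90
4) 1.0(76.34) + 1.0(93.40) + 0.75(92.55) = 76.34 + 93.40 + 69.41 = 239.15
5) 0.6(76.34) - 1.0(93.40) = 45.80 - 93.40 = -47.60
The largest value is 239.15 kN from combination 4.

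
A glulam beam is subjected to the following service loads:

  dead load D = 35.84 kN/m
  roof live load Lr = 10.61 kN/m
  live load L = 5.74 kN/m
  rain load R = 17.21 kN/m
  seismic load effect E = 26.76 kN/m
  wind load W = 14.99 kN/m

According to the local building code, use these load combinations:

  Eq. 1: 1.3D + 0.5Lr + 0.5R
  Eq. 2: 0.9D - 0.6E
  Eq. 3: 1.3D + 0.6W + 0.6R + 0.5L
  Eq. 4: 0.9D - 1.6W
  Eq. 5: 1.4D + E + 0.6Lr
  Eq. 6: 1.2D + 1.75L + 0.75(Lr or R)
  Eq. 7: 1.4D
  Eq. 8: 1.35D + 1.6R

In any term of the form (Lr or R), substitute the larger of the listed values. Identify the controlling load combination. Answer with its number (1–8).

(Lr or R) → R = 17.21 kN/m.
Eq. 1: 1.3(35.84) + 0.5(10.61) + 0.5(17.21) = 60.50
Eq. 2: 0.9(35.84) - 0.6(26.76) = 16.20
Eq. 3: 1.3(35.84) + 0.6(14.99) + 0.6(17.21) + 0.5(5.74) = 68.78
Eq. 4: 0.9(35.84) - 1.6(14.99) = 8.27
Eq. 5: 1.4(35.84) + 1.0(26.76) + 0.6(10.61) = 83.30
Eq. 6: 1.2(35.84) + 1.75(5.74) + 0.75(17.21) = 65.96
Eq. 7: 1.4(35.84) = 50.18
Eq. 8: 1.35(35.84) + 1.6(17.21) = 75.92
The largest value is 83.30 kN/m from combination 5.

Combination 5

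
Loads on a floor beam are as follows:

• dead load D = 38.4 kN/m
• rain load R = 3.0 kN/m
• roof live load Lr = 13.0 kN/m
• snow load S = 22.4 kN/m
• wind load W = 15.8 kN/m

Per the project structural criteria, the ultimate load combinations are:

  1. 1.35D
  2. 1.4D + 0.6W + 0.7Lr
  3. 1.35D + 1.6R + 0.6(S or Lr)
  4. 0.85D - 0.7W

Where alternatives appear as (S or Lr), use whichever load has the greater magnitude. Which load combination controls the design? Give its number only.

Combination 2

(S or Lr) → S = 22.4 kN/m.
1. 1.35(38.4) = 51.84
2. 1.4(38.4) + 0.6(15.8) + 0.7(13.0) = 53.76 + 9.48 + 9.10 = 72.34
3. 1.35(38.4) + 1.6(3.0) + 0.6(22.4) = 51.84 + 4.80 + 13.44 = 70.08
4. 0.85(38.4) - 0.7(15.8) = 32.64 - 11.06 = 21.58
The largest value is 72.34 kN/m from combination 2.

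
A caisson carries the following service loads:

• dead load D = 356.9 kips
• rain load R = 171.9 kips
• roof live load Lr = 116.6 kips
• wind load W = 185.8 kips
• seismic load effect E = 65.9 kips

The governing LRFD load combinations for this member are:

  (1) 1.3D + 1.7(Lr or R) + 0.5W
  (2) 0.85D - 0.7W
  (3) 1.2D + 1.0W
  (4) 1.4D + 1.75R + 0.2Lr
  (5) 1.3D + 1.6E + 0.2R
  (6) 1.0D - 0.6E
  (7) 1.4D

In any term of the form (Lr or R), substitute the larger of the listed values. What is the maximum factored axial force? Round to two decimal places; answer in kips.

849.10 kips

(Lr or R) → R = 171.9 kips.
(1) 1.3(356.9) + 1.7(171.9) + 0.5(185.8) = 463.97 + 292.23 + 92.90 = 849.10
(2) 0.85(356.9) - 0.7(185.8) = 303.37 - 130.06 = 173.31
(3) 1.2(356.9) + 1.0(185.8) = 428.28 + 185.80 = 614.08
(4) 1.4(356.9) + 1.75(171.9) + 0.2(116.6) = 499.66 + 300.83 + 23.32 = 823.81
(5) 1.3(356.9) + 1.6(65.9) + 0.2(171.9) = 463.97 + 105.44 + 34.38 = 603.79
(6) 1.0(356.9) - 0.6(65.9) = 356.90 - 39.54 = 317.36
(7) 1.4(356.9) = 499.66
The controlling combination is 1, giving 849.10 kips.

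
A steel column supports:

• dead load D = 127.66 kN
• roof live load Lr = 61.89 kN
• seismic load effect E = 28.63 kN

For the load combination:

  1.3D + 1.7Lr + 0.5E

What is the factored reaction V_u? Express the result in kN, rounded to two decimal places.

285.49 kN

1.3(127.66) + 1.7(61.89) + 0.5(28.63) = 285.49
V_u = 285.49 kN.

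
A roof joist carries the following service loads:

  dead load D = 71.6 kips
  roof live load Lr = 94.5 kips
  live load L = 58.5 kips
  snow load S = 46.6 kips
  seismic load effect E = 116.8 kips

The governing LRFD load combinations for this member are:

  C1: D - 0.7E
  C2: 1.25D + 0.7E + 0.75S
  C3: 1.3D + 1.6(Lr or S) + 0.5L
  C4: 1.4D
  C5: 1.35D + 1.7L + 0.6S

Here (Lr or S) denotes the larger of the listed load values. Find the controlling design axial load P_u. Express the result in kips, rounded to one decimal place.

273.5 kips

(Lr or S) → Lr = 94.5 kips.
C1: 1.0(71.6) - 0.7(116.8) = 71.6 - 81.8 = -10.2
C2: 1.25(71.6) + 0.7(116.8) + 0.75(46.6) = 206.2
C3: 1.3(71.6) + 1.6(94.5) + 0.5(58.5) = 273.5
C4: 1.4(71.6) = 100.2
C5: 1.35(71.6) + 1.7(58.5) + 0.6(46.6) = 224.1
Maximum is from combination 3.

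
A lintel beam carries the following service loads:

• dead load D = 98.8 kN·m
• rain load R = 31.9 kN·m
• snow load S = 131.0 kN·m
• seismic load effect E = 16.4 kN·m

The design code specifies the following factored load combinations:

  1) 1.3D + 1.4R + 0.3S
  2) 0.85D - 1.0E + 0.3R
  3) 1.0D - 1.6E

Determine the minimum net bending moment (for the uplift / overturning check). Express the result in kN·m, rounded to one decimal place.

72.6 kN·m

1) 1.3(98.8) + 1.4(31.9) + 0.3(131.0) = 128.4 + 44.7 + 39.3 = 212.4
2) 0.85(98.8) - 1.0(16.4) + 0.3(31.9) = 84.0 - 16.4 + 9.6 = 77.2
3) 1.0(98.8) - 1.6(16.4) = 98.8 - 26.2 = 72.6
Combination 3 gives the minimum: 72.6 kN·m.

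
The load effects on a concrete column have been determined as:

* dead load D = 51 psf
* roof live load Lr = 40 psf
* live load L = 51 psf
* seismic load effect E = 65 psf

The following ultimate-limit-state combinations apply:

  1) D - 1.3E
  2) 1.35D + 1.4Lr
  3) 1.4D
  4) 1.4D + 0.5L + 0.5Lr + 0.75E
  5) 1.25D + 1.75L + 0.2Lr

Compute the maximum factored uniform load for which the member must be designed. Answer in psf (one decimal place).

1) 1.0(51) - 1.3(65) = -33.5
2) 1.35(51) + 1.4(40) = 124.9
3) 1.4(51) = 71.4
4) 1.4(51) + 0.5(51) + 0.5(40) + 0.75(65) = 165.7
5) 1.25(51) + 1.75(51) + 0.2(40) = 161.0
The controlling combination is 4, giving 165.7 psf.

165.7 psf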